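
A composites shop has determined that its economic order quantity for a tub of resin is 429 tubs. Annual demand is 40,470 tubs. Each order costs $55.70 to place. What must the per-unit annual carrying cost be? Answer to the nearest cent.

H ≈ $24.50

The basic EOQ model gives Q* = √(2DS/H); rearrange for the unknown.
From Q* = √(2DS/H): H = 2DS / Q*² = 2 × 40,470 × 55.7 / 429² = 24.4965.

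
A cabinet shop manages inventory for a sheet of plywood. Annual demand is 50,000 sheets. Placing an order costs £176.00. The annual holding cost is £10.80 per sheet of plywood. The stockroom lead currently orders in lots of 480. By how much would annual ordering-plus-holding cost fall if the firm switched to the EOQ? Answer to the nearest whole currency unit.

EOQ = √(2DS/H) = √(2 × 50,000 × 176 / 10.8) ≈ 1276.57.
Cost at Q* = (D/Q*)S + (Q*/2)H = √(2DSH) ≈ £13,786.95.
Cost at Q = 480: (50,000/480)×176 + (480/2)×10.8 = £18,333.33 + £2,592.00 = £20,925.33.
Excess = £20,925.33 − £13,786.95 = £7,138.38.

Extra cost ≈ £7,138 per year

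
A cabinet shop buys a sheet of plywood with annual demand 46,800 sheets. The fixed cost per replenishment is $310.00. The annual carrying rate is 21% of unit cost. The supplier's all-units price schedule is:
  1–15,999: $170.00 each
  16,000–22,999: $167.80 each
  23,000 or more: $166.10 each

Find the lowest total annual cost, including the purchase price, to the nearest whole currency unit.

Holding cost per unit per year at price C is H = 0.21·C.
Evaluate total cost at each tier's feasible EOQ or, if the EOQ is below the tier, at the tier's minimum quantity.
EOQ at $170.00 = 901.5 (feasible in tier 1): TC = 46,800×$170.00 + (46,800/901.5)×310 + (901.5/2)×0.21×$170.00 = $7,988,184.95.
EOQ at $167.80 = 907.4 < 16000, so use break Q=16000: TC = 46,800×$167.80 + (46,800/16000.0)×310 + (16000.0/2)×0.21×$167.80 = $8,135,850.75.
EOQ at $166.10 = 912.1 < 23000, so use break Q=23000: TC = 46,800×$166.10 + (46,800/23000.0)×310 + (23000.0/2)×0.21×$166.10 = $8,175,242.28.
Lowest total cost among the candidates is at Q = 901.5.

TC* ≈ $7,988,185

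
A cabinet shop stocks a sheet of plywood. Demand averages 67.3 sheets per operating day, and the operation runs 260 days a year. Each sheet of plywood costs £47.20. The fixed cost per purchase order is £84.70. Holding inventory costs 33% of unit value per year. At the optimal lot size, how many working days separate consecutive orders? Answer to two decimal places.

T ≈ 6.48 days

Annual demand D = 67.3 × 260 = 17,498.
Holding cost H = 0.33 × £47.20 = £15.5760 per unit per year.
Q* = √(2DS/H) = √(2 × 17,498 × 84.7 / 15.576) ≈ 436.24.
Cycle time = Q*/D × 260 = 436.24 / 17,498 × 260 ≈ 6.482 days.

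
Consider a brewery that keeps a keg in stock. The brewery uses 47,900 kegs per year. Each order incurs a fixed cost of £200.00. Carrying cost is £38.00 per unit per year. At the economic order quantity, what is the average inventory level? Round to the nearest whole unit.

Q* = √(2DS/H) = √(2 × 47,900 × 200 / 38) ≈ 710.08.
Average inventory = Q*/2 ≈ 710.08 / 2 = 355.039.

Average inventory ≈ 355 kegs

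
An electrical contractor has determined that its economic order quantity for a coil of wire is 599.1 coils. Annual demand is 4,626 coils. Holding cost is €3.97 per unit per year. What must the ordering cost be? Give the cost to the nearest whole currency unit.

The basic EOQ model gives Q* = √(2DS/H); rearrange for the unknown.
From Q* = √(2DS/H): S = Q*²H / (2D) = 599.1² × 3.97 / (2 × 4,626) = 154.0116.

S ≈ €154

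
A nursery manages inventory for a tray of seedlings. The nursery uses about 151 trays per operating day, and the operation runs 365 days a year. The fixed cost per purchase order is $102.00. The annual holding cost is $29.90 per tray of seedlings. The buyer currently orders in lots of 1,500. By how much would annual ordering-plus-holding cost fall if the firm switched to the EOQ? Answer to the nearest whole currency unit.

Annual demand D = 151 × 365 = 55,115.
EOQ = √(2DS/H) = √(2 × 55,115 × 102 / 29.9) ≈ 613.22.
Cost at Q* = (D/Q*)S + (Q*/2)H = √(2DSH) ≈ $18,335.20.
Cost at Q = 1,500: (55,115/1,500)×102 + (1,500/2)×29.9 = $3,747.82 + $22,425.00 = $26,172.82.
Excess = $26,172.82 − $18,335.20 = $7,837.62.

Extra cost ≈ $7,838 per year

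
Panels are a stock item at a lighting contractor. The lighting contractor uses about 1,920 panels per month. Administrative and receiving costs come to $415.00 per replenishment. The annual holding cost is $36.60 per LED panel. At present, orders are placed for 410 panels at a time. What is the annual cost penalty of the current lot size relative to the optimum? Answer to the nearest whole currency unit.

Annual demand D = 1,920 × 12 = 23,040.
EOQ = √(2DS/H) = √(2 × 23,040 × 415 / 36.6) ≈ 722.84.
Cost at Q* = (D/Q*)S + (Q*/2)H = √(2DSH) ≈ $26,455.80.
Cost at Q = 410: (23,040/410)×415 + (410/2)×36.6 = $23,320.98 + $7,503.00 = $30,823.98.
Excess = $30,823.98 − $26,455.80 = $4,368.18.

Extra cost ≈ $4,368 per year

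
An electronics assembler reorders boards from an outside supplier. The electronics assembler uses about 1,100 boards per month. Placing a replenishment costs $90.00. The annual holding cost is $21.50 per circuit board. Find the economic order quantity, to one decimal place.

Annual demand D = 1,100 × 12 = 13,200.
EOQ = √(2DS / H) = √(2 × 13,200 × 90 / 21.5).
= √(2,376,000 / 21.5) = √110,511.6279 ≈ 332.433.

Q* ≈ 332.4 boards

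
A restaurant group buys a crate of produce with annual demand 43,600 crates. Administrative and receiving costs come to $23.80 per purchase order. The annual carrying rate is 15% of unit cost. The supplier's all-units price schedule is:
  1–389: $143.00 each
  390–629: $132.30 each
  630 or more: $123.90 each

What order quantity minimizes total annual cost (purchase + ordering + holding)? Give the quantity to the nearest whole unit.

Holding cost per unit per year at price C is H = 0.15·C.
For each price level, check whether its EOQ is feasible; otherwise the best quantity at that price is the breakpoint.
EOQ at $143.00 = 311.1 (feasible in tier 1): TC = 43,600×$143.00 + (43,600/311.1)×23.8 + (311.1/2)×0.15×$143.00 = $6,241,472.07.
EOQ at $132.30 = 323.4 < 390, so use break Q=390: TC = 43,600×$132.30 + (43,600/390.0)×23.8 + (390.0/2)×0.15×$132.30 = $5,774,810.49.
EOQ at $123.90 = 334.2 < 630, so use break Q=630: TC = 43,600×$123.90 + (43,600/630.0)×23.8 + (630.0/2)×0.15×$123.90 = $5,409,541.39.
Lowest total cost is $5,409,541.39 at Q = 630.0.

Q* ≈ 630 crates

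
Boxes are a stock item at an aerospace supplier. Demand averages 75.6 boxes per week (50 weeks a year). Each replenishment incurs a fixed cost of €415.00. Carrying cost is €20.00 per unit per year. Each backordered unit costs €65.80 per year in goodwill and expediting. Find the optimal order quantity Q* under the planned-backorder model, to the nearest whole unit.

Q* ≈ 452 boxes

Annual demand D = 75.6 × 50 = 3,780.
With planned backorders, Q* = √(2DS/H) · √((H+B)/B).
√(2DS/H) = √(2 × 3,780 × 415 / 20) = 396.068.
√((H+B)/B) = √((20+65.8)/65.8) = 1.1419.
Q* ≈ 452.273.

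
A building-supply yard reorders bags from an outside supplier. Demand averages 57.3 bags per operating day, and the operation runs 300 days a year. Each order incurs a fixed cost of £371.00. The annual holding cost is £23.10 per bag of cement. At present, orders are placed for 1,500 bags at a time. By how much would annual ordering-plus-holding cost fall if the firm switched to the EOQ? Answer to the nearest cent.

Extra cost ≈ £4,411.58 per year

Annual demand D = 57.3 × 300 = 17,190.
EOQ = √(2DS/H) = √(2 × 17,190 × 371 / 23.1) ≈ 743.08.
Cost at Q* = (D/Q*)S + (Q*/2)H = √(2DSH) ≈ £17,165.08.
Cost at Q = 1,500: (17,190/1,500)×371 + (1,500/2)×23.1 = £4,251.66 + £17,325.00 = £21,576.66.
Excess = £21,576.66 − £17,165.08 = £4,411.58.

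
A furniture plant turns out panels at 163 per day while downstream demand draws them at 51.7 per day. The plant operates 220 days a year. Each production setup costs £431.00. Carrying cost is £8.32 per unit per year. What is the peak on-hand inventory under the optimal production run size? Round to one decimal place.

I_max ≈ 897.0 panels

Annual demand D = 51.7 × 220 = 11,374.
Production build-up factor (1 − d/p) = 1 − 51.7/163 = 0.6828.
Q* = √(2DS / (H(1 − d/p))) = √(2 × 11,374 × 431 / (8.32 × 0.6828)).
= √(9,804,388 / 5.6811) ≈ 1313.696.
Maximum inventory = Q*(1 − d/p) = 1313.696 × 0.6828 ≈ 897.020.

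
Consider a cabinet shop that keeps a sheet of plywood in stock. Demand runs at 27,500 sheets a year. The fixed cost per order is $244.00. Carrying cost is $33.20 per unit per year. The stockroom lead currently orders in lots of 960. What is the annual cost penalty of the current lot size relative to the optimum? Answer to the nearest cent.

Extra cost ≈ $1,817.67 per year

EOQ = √(2DS/H) = √(2 × 27,500 × 244 / 33.2) ≈ 635.78.
Cost at Q* = (D/Q*)S + (Q*/2)H = √(2DSH) ≈ $21,107.91.
Cost at Q = 960: (27,500/960)×244 + (960/2)×33.2 = $6,989.58 + $15,936.00 = $22,925.58.
Excess = $22,925.58 − $21,107.91 = $1,817.67.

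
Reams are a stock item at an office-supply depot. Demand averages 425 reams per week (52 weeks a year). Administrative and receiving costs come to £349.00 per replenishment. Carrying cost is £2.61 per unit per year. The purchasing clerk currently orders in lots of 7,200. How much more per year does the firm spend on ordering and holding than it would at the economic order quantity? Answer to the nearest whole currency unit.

Annual demand D = 425 × 52 = 22,100.
EOQ = √(2DS/H) = √(2 × 22,100 × 349 / 2.61) ≈ 2431.10.
Cost at Q* = (D/Q*)S + (Q*/2)H = √(2DSH) ≈ £6,345.18.
Cost at Q = 7,200: (22,100/7,200)×349 + (7,200/2)×2.61 = £1,071.24 + £9,396.00 = £10,467.24.
Excess = £10,467.24 − £6,345.18 = £4,122.05.

Extra cost ≈ £4,122 per year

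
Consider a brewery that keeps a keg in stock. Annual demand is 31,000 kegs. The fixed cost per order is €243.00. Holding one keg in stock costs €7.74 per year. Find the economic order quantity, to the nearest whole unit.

Q* ≈ 1,395 kegs

EOQ = √(2DS / H) = √(2 × 31,000 × 243 / 7.74).
= √(15,066,000 / 7.74) = √1,946,511.6279 ≈ 1395.174.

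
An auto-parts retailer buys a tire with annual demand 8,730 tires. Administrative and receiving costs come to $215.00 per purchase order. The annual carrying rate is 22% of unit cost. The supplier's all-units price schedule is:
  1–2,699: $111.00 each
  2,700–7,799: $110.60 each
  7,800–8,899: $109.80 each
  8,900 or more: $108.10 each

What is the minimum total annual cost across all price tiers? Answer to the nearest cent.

Holding cost per unit per year at price C is H = 0.22·C.
For each price level, check whether its EOQ is feasible; otherwise the best quantity at that price is the breakpoint.
EOQ at $111.00 = 392.1 (feasible in tier 1): TC = 8,730×$111.00 + (8,730/392.1)×215 + (392.1/2)×0.22×$111.00 = $978,604.46.
EOQ at $110.60 = 392.8 < 2700, so use break Q=2700: TC = 8,730×$110.60 + (8,730/2700.0)×215 + (2700.0/2)×0.22×$110.60 = $999,081.37.
EOQ at $109.80 = 394.2 < 7800, so use break Q=7800: TC = 8,730×$109.80 + (8,730/7800.0)×215 + (7800.0/2)×0.22×$109.80 = $1,053,003.03.
EOQ at $108.10 = 397.3 < 8900, so use break Q=8900: TC = 8,730×$108.10 + (8,730/8900.0)×215 + (8900.0/2)×0.22×$108.10 = $1,049,753.79.
Lowest total cost among the candidates is at Q = 392.1.

TC* ≈ $978,604.46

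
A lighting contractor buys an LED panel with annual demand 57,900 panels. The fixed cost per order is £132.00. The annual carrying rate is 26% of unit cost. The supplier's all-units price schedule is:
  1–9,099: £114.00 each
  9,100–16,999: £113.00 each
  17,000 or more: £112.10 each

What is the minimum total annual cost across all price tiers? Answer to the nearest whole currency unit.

TC* ≈ £6,621,885

Holding cost per unit per year at price C is H = 0.26·C.
For each price level, check whether its EOQ is feasible; otherwise the best quantity at that price is the breakpoint.
EOQ at £114.00 = 718.1 (feasible in tier 1): TC = 57,900×£114.00 + (57,900/718.1)×132 + (718.1/2)×0.26×£114.00 = £6,621,885.33.
EOQ at £113.00 = 721.3 < 9100, so use break Q=9100: TC = 57,900×£113.00 + (57,900/9100.0)×132 + (9100.0/2)×0.26×£113.00 = £6,677,218.87.
EOQ at £112.10 = 724.2 < 17000, so use break Q=17000: TC = 57,900×£112.10 + (57,900/17000.0)×132 + (17000.0/2)×0.26×£112.10 = £6,738,780.58.
Lowest total cost among the candidates is at Q = 718.1.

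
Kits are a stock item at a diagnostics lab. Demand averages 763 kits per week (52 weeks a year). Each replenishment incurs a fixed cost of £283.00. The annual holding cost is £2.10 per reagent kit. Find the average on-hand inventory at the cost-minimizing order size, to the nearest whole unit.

Average inventory ≈ 1,635 kits

Annual demand D = 763 × 52 = 39,676.
The optimal lot size = √(2DS/H) = √(2 × 39,676 × 283 / 2.1) ≈ 3270.11.
Average inventory = Q*/2 ≈ 3270.11 / 2 = 1635.056.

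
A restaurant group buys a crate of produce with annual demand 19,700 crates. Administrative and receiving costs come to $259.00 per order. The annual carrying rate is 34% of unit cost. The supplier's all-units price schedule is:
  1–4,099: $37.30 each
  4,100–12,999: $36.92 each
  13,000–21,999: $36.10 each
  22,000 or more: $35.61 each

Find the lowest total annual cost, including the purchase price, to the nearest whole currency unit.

TC* ≈ $746,186

Holding cost per unit per year at price C is H = 0.34·C.
Candidates are each tier's EOQ (if it falls in that tier) and each price-break quantity.
EOQ at $37.30 = 897.0 (feasible in tier 1): TC = 19,700×$37.30 + (19,700/897.0)×259 + (897.0/2)×0.34×$37.30 = $746,186.06.
EOQ at $36.92 = 901.6 < 4100, so use break Q=4100: TC = 19,700×$36.92 + (19,700/4100.0)×259 + (4100.0/2)×0.34×$36.92 = $754,301.70.
EOQ at $36.10 = 911.8 < 13000, so use break Q=13000: TC = 19,700×$36.10 + (19,700/13000.0)×259 + (13000.0/2)×0.34×$36.10 = $791,343.48.
EOQ at $35.61 = 918.1 < 22000, so use break Q=22000: TC = 19,700×$35.61 + (19,700/22000.0)×259 + (22000.0/2)×0.34×$35.61 = $834,930.32.
Lowest total cost among the candidates is at Q = 897.0.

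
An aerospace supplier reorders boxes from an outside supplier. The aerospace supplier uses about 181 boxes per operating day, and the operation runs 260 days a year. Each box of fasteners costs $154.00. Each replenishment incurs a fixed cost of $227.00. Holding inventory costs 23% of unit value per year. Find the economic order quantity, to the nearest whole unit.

Q* ≈ 777 boxes

Annual demand D = 181 × 260 = 47,060.
Holding cost H = 0.23 × $154.00 = $35.4200 per unit per year.
EOQ = √(2DS / H) = √(2 × 47,060 × 227 / 35.42).
= √(21,365,240 / 35.42) = √603,197.0638 ≈ 776.658.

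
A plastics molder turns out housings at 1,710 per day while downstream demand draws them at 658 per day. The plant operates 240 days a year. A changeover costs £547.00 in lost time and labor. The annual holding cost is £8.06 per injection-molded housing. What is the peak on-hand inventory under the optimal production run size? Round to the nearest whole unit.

I_max ≈ 3,631 housings

Annual demand D = 658 × 240 = 157,920.
Production build-up factor (1 − d/p) = 1 − 658/1,710 = 0.6152.
Q* = √(2DS / (H(1 − d/p))) = √(2 × 157,920 × 547 / (8.06 × 0.6152)).
= √(172,764,480 / 4.9585) ≈ 5902.689.
Maximum inventory = Q*(1 − d/p) = 5902.689 × 0.6152 ≈ 3631.362.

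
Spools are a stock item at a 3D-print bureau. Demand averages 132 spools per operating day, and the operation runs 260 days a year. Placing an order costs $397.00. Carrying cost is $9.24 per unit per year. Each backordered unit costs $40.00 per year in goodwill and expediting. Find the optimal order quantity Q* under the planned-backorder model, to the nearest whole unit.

Q* ≈ 1,905 spools

Annual demand D = 132 × 260 = 34,320.
With planned backorders, Q* = √(2DS/H) · √((H+B)/B).
√(2DS/H) = √(2 × 34,320 × 397 / 9.24) = 1717.307.
√((H+B)/B) = √((9.24+40)/40) = 1.1095.
Q* ≈ 1905.360.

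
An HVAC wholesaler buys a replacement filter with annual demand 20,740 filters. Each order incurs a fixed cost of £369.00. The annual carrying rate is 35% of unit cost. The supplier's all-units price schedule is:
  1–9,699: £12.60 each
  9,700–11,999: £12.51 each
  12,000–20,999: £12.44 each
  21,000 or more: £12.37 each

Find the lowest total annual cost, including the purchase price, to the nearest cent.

TC* ≈ £269,539.84

Holding cost per unit per year at price C is H = 0.35·C.
For each price level, check whether its EOQ is feasible; otherwise the best quantity at that price is the breakpoint.
EOQ at £12.60 = 1863.0 (feasible in tier 1): TC = 20,740×£12.60 + (20,740/1863.0)×369 + (1863.0/2)×0.35×£12.60 = £269,539.84.
EOQ at £12.51 = 1869.7 < 9700, so use break Q=9700: TC = 20,740×£12.51 + (20,740/9700.0)×369 + (9700.0/2)×0.35×£12.51 = £281,482.10.
EOQ at £12.44 = 1874.9 < 12000, so use break Q=12000: TC = 20,740×£12.44 + (20,740/12000.0)×369 + (12000.0/2)×0.35×£12.44 = £284,767.35.
EOQ at £12.37 = 1880.2 < 21000, so use break Q=21000: TC = 20,740×£12.37 + (20,740/21000.0)×369 + (21000.0/2)×0.35×£12.37 = £302,377.98.
Lowest total cost among the candidates is at Q = 1863.0.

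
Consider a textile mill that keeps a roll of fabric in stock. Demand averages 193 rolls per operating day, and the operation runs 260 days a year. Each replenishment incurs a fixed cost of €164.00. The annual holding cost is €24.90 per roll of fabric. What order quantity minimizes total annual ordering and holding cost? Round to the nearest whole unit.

Annual demand D = 193 × 260 = 50,180.
EOQ = √(2DS / H) = √(2 × 50,180 × 164 / 24.9).
= √(16,459,040 / 24.9) = √661,005.6225 ≈ 813.023.

Q* ≈ 813 rolls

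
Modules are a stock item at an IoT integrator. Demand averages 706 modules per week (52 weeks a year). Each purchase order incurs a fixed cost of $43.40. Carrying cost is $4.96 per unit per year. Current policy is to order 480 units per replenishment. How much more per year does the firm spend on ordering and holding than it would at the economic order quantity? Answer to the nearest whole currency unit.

Extra cost ≈ $534 per year

Annual demand D = 706 × 52 = 36,712.
EOQ = √(2DS/H) = √(2 × 36,712 × 43.4 / 4.96) ≈ 801.54.
Cost at Q* = (D/Q*)S + (Q*/2)H = √(2DSH) ≈ $3,975.62.
Cost at Q = 480: (36,712/480)×43.4 + (480/2)×4.96 = $3,319.38 + $1,190.40 = $4,509.78.
Excess = $4,509.78 − $3,975.62 = $534.16.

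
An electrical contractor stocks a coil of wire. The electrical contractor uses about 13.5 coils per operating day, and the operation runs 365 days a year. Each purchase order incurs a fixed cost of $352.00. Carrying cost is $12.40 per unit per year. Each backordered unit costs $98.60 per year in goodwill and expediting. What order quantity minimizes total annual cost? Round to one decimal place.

Q* ≈ 561.2 coils

Annual demand D = 13.5 × 365 = 4,927.5.
With planned backorders, Q* = √(2DS/H) · √((H+B)/B).
√(2DS/H) = √(2 × 4,927.5 × 352 / 12.4) = 528.919.
√((H+B)/B) = √((12.4+98.6)/98.6) = 1.0610.
Q* ≈ 561.192.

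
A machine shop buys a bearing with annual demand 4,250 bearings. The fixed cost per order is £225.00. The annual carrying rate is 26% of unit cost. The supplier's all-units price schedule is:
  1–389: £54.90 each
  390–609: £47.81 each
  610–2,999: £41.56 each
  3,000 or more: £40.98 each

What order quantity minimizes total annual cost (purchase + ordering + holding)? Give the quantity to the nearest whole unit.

Q* ≈ 610 bearings

Holding cost per unit per year at price C is H = 0.26·C.
Candidates are each tier's EOQ (if it falls in that tier) and each price-break quantity.
EOQ at £54.90 = 366.0 (feasible in tier 1): TC = 4,250×£54.90 + (4,250/366.0)×225 + (366.0/2)×0.26×£54.90 = £238,549.85.
EOQ at £47.81 = 392.2 (feasible in tier 2): TC = 4,250×£47.81 + (4,250/392.2)×225 + (392.2/2)×0.26×£47.81 = £208,068.31.
EOQ at £41.56 = 420.7 < 610, so use break Q=610: TC = 4,250×£41.56 + (4,250/610.0)×225 + (610.0/2)×0.26×£41.56 = £181,493.33.
EOQ at £40.98 = 423.7 < 3000, so use break Q=3000: TC = 4,250×£40.98 + (4,250/3000.0)×225 + (3000.0/2)×0.26×£40.98 = £190,465.95.
Lowest total cost is £181,493.33 at Q = 610.0.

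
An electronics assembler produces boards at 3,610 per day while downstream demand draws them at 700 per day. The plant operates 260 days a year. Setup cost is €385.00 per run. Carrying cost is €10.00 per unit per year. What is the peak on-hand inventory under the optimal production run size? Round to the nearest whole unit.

Annual demand D = 700 × 260 = 182,000.
Production build-up factor (1 − d/p) = 1 − 700/3,610 = 0.8061.
Q* = √(2DS / (H(1 − d/p))) = √(2 × 182,000 × 385 / (10 × 0.8061)).
= √(140,140,000 / 8.0609) ≈ 4169.540.
Maximum inventory = Q*(1 − d/p) = 4169.540 × 0.8061 ≈ 3361.042.

I_max ≈ 3,361 boards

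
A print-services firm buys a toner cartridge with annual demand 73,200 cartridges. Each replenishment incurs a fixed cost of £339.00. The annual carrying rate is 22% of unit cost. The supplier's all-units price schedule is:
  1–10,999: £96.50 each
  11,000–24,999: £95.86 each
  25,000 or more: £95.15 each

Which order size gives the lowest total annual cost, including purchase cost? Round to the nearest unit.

Holding cost per unit per year at price C is H = 0.22·C.
Candidates are each tier's EOQ (if it falls in that tier) and each price-break quantity.
EOQ at £96.50 = 1529.0 (feasible in tier 1): TC = 73,200×£96.50 + (73,200/1529.0)×339 + (1529.0/2)×0.22×£96.50 = £7,096,259.77.
EOQ at £95.86 = 1534.1 < 11000, so use break Q=11000: TC = 73,200×£95.86 + (73,200/11000.0)×339 + (11000.0/2)×0.22×£95.86 = £7,135,198.49.
EOQ at £95.15 = 1539.8 < 25000, so use break Q=25000: TC = 73,200×£95.15 + (73,200/25000.0)×339 + (25000.0/2)×0.22×£95.15 = £7,227,635.09.
Lowest total cost is £7,096,259.77 at Q = 1529.0.

Q* ≈ 1,529 cartridges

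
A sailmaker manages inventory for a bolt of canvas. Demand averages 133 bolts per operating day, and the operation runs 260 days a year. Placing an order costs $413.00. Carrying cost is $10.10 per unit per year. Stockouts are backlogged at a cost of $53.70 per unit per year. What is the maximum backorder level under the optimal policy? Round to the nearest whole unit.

Annual demand D = 133 × 260 = 34,580.
With planned backorders, Q* = √(2DS/H) · √((H+B)/B).
√(2DS/H) = √(2 × 34,580 × 413 / 10.1) = 1681.674.
√((H+B)/B) = √((10.1+53.7)/53.7) = 1.0900.
Q* ≈ 1833.011.
S* = Q* · H/(H+B) = 1833.011 × 10.1/63.8 ≈ 290.179.

S* ≈ 290 bolts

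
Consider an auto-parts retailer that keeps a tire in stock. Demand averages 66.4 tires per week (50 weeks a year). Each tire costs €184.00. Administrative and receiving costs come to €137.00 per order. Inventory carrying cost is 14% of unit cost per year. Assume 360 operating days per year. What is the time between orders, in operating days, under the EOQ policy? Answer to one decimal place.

T ≈ 20.4 days

Annual demand D = 66.4 × 50 = 3,320.
Holding cost H = 0.14 × €184.00 = €25.7600 per unit per year.
The optimal lot size = √(2DS/H) = √(2 × 3,320 × 137 / 25.76) ≈ 187.92.
Cycle time = Q*/D × 360 = 187.92 / 3,320 × 360 ≈ 20.377 days.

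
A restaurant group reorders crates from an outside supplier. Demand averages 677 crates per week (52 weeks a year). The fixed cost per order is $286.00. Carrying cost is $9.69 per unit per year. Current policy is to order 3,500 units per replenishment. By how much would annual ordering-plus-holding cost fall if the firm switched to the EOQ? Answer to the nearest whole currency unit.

Extra cost ≈ $5,865 per year

Annual demand D = 677 × 52 = 35,204.
EOQ = √(2DS/H) = √(2 × 35,204 × 286 / 9.69) ≈ 1441.56.
Cost at Q* = (D/Q*)S + (Q*/2)H = √(2DSH) ≈ $13,968.70.
Cost at Q = 3,500: (35,204/3,500)×286 + (3,500/2)×9.69 = $2,876.67 + $16,957.50 = $19,834.17.
Excess = $19,834.17 − $13,968.70 = $5,865.47.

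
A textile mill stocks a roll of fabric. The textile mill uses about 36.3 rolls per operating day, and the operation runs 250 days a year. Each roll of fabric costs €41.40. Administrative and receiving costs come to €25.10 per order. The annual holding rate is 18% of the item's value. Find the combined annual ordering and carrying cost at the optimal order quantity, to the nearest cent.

Annual demand D = 36.3 × 250 = 9,075.
Holding cost H = 0.18 × €41.40 = €7.4520 per unit per year.
EOQ = √(2DS/H) = √(2 × 9,075 × 25.1 / 7.452) ≈ 247.25.
At Q*, ordering cost (D/Q*)S equals holding cost (Q*/2)H, each = √(DSH/2).
Minimum total = √(2DSH) = √(2 × 9,075 × 25.1 × 7.452) ≈ 1842.517.

TC* ≈ €1,842.52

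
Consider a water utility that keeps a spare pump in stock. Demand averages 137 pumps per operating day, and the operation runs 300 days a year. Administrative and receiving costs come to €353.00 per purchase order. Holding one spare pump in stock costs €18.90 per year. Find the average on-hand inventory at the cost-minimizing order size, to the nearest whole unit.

Average inventory ≈ 620 pumps

Annual demand D = 137 × 300 = 41,100.
Q* = √(2DS/H) = √(2 × 41,100 × 353 / 18.9) ≈ 1239.06.
Average inventory = Q*/2 ≈ 1239.06 / 2 = 619.530.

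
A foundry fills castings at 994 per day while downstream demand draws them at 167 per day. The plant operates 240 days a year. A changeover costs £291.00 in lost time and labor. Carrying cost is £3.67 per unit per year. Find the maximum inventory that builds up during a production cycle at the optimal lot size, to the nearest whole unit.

Annual demand D = 167 × 240 = 40,080.
Production build-up factor (1 − d/p) = 1 − 167/994 = 0.8320.
Q* = √(2DS / (H(1 − d/p))) = √(2 × 40,080 × 291 / (3.67 × 0.8320)).
= √(23,326,560 / 3.0534) ≈ 2763.966.
Maximum inventory = Q*(1 − d/p) = 2763.966 × 0.8320 ≈ 2299.598.

I_max ≈ 2,300 castings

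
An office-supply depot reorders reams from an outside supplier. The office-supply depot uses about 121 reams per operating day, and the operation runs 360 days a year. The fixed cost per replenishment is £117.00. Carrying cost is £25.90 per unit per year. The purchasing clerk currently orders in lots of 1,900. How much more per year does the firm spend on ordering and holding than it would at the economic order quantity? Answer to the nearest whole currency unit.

Extra cost ≈ £11,039 per year

Annual demand D = 121 × 360 = 43,560.
EOQ = √(2DS/H) = √(2 × 43,560 × 117 / 25.9) ≈ 627.34.
Cost at Q* = (D/Q*)S + (Q*/2)H = √(2DSH) ≈ £16,248.07.
Cost at Q = 1,900: (43,560/1,900)×117 + (1,900/2)×25.9 = £2,682.38 + £24,605.00 = £27,287.38.
Excess = £27,287.38 − £16,248.07 = £11,039.31.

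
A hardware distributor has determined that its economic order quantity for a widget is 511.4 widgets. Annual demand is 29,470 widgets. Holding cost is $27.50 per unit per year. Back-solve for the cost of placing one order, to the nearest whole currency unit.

Squaring Q* = √(2DS/H) gives Q*² = 2DS/H.
From Q* = √(2DS/H): S = Q*²H / (2D) = 511.4² × 27.5 / (2 × 29,470) = 122.0236.

S ≈ $122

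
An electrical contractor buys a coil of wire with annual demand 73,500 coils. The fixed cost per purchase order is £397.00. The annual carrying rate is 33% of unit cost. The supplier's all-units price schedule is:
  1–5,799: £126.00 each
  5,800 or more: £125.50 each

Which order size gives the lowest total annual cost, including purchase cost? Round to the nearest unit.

Holding cost per unit per year at price C is H = 0.33·C.
Evaluate total cost at each tier's feasible EOQ or, if the EOQ is below the tier, at the tier's minimum quantity.
EOQ at £126.00 = 1184.7 (feasible in tier 1): TC = 73,500×£126.00 + (73,500/1184.7)×397 + (1184.7/2)×0.33×£126.00 = £9,310,260.20.
EOQ at £125.50 = 1187.1 < 5800, so use break Q=5800: TC = 73,500×£125.50 + (73,500/5800.0)×397 + (5800.0/2)×0.33×£125.50 = £9,349,384.45.
Lowest total cost is £9,310,260.20 at Q = 1184.7.

Q* ≈ 1,185 coils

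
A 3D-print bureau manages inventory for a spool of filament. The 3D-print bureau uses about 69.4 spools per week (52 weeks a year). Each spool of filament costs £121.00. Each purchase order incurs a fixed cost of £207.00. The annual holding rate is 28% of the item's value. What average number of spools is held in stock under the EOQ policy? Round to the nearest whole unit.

Annual demand D = 69.4 × 52 = 3,608.8.
Holding cost H = 0.28 × £121.00 = £33.8800 per unit per year.
Q* = √(2DS/H) = √(2 × 3,608.8 × 207 / 33.88) ≈ 210.00.
Average inventory = Q*/2 ≈ 210.00 / 2 = 104.998.

Average inventory ≈ 105 spools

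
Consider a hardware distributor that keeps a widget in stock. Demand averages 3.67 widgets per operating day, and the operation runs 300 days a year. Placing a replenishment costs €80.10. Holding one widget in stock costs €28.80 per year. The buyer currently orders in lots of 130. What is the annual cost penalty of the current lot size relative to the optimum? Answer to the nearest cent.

Extra cost ≈ €296.56 per year

Annual demand D = 3.67 × 300 = 1,101.
EOQ = √(2DS/H) = √(2 × 1,101 × 80.1 / 28.8) ≈ 78.26.
Cost at Q* = (D/Q*)S + (Q*/2)H = √(2DSH) ≈ €2,253.83.
Cost at Q = 130: (1,101/130)×80.1 + (130/2)×28.8 = €678.39 + €1,872.00 = €2,550.39.
Excess = €2,550.39 − €2,253.83 = €296.56.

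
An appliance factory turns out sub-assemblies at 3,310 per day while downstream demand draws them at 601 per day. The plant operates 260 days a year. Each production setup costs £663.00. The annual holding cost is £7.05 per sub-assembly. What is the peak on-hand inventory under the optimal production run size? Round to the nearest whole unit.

I_max ≈ 4,904 sub-assemblies

Annual demand D = 601 × 260 = 156,260.
Production build-up factor (1 − d/p) = 1 − 601/3,310 = 0.8184.
Q* = √(2DS / (H(1 − d/p))) = √(2 × 156,260 × 663 / (7.05 × 0.8184)).
= √(207,200,760 / 5.7699) ≈ 5992.535.
Maximum inventory = Q*(1 − d/p) = 5992.535 × 0.8184 ≈ 4904.465.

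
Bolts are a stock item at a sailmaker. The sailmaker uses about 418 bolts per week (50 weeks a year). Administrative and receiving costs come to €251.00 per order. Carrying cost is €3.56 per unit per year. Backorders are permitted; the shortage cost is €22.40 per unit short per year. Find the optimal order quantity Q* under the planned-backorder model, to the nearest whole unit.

Q* ≈ 1,848 bolts

Annual demand D = 418 × 50 = 20,900.
With planned backorders, Q* = √(2DS/H) · √((H+B)/B).
√(2DS/H) = √(2 × 20,900 × 251 / 3.56) = 1716.722.
√((H+B)/B) = √((3.56+22.4)/22.4) = 1.0765.
Q* ≈ 1848.112.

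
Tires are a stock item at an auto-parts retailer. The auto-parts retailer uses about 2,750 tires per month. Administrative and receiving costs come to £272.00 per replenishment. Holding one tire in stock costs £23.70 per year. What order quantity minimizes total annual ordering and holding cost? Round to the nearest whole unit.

Q* ≈ 870 tires

Annual demand D = 2,750 × 12 = 33,000.
EOQ = √(2DS / H) = √(2 × 33,000 × 272 / 23.7).
= √(17,952,000 / 23.7) = √757,468.3544 ≈ 870.327.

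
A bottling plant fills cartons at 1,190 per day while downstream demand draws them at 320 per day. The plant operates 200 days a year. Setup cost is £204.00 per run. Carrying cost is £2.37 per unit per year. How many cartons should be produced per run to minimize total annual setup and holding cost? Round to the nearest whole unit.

Q* ≈ 3,882 cartons

Annual demand D = 320 × 200 = 64,000.
Production build-up factor (1 − d/p) = 1 − 320/1,190 = 0.7311.
Q* = √(2DS / (H(1 − d/p))) = √(2 × 64,000 × 204 / (2.37 × 0.7311)).
= √(26,112,000 / 1.7327) ≈ 3882.038.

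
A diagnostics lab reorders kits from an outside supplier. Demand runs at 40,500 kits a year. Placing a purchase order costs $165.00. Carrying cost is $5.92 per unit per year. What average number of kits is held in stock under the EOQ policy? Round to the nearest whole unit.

Q* = √(2DS/H) = √(2 × 40,500 × 165 / 5.92) ≈ 1502.53.
Average inventory = Q*/2 ≈ 1502.53 / 2 = 751.266.

Average inventory ≈ 751 kits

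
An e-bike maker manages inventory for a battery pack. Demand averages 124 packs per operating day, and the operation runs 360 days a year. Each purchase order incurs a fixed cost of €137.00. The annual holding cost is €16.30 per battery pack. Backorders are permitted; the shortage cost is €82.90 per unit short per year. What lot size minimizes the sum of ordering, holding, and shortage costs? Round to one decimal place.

Annual demand D = 124 × 360 = 44,640.
With planned backorders, Q* = √(2DS/H) · √((H+B)/B).
√(2DS/H) = √(2 × 44,640 × 137 / 16.3) = 866.251.
√((H+B)/B) = √((16.3+82.9)/82.9) = 1.0939.
Q* ≈ 947.594.

Q* ≈ 947.6 packs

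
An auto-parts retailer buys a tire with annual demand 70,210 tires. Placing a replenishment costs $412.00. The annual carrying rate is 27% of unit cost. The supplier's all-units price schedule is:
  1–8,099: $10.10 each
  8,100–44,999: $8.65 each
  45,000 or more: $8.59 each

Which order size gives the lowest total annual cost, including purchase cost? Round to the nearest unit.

Q* ≈ 8,100 tires

Holding cost per unit per year at price C is H = 0.27·C.
For each price level, check whether its EOQ is feasible; otherwise the best quantity at that price is the breakpoint.
EOQ at $10.10 = 4606.0 (feasible in tier 1): TC = 70,210×$10.10 + (70,210/4606.0)×412 + (4606.0/2)×0.27×$10.10 = $721,681.46.
EOQ at $8.65 = 4977.1 < 8100, so use break Q=8100: TC = 70,210×$8.65 + (70,210/8100.0)×412 + (8100.0/2)×0.27×$8.65 = $620,346.45.
EOQ at $8.59 = 4994.4 < 45000, so use break Q=45000: TC = 70,210×$8.59 + (70,210/45000.0)×412 + (45000.0/2)×0.27×$8.59 = $655,930.96.
Lowest total cost is $620,346.45 at Q = 8100.0.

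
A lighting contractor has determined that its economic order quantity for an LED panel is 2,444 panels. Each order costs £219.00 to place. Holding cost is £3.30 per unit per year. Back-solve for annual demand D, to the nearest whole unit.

The basic EOQ model gives Q* = √(2DS/H); rearrange for the unknown.
From Q* = √(2DS/H): D = Q*²H / (2S) = 2,444² × 3.3 / (2 × 219) = 45003.079.

D ≈ 45,003 panels per year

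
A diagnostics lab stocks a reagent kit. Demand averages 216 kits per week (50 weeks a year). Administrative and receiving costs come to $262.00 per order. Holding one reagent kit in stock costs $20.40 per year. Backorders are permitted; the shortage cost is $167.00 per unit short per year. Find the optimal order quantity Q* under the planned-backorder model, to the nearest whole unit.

Q* ≈ 558 kits

Annual demand D = 216 × 50 = 10,800.
With planned backorders, Q* = √(2DS/H) · √((H+B)/B).
√(2DS/H) = √(2 × 10,800 × 262 / 20.4) = 526.699.
√((H+B)/B) = √((20.4+167)/167) = 1.0593.
Q* ≈ 557.942.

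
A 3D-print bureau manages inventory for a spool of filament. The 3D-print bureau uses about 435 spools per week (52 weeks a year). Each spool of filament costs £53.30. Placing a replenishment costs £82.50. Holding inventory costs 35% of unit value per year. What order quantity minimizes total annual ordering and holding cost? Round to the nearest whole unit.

Annual demand D = 435 × 52 = 22,620.
Holding cost H = 0.35 × £53.30 = £18.6550 per unit per year.
EOQ = √(2DS / H) = √(2 × 22,620 × 82.5 / 18.655).
= √(3,732,300 / 18.655) = √200,069.6864 ≈ 447.292.

Q* ≈ 447 spools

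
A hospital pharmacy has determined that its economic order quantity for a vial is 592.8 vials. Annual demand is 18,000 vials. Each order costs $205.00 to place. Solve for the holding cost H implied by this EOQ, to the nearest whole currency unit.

H ≈ $21

The basic EOQ model gives Q* = √(2DS/H); rearrange for the unknown.
From Q* = √(2DS/H): H = 2DS / Q*² = 2 × 18,000 × 205 / 592.8² = 21.0010.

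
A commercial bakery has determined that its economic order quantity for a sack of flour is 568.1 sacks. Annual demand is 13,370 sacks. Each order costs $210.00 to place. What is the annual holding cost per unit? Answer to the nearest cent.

Invert the EOQ relation Q*² = 2DS/H.
From Q* = √(2DS/H): H = 2DS / Q*² = 2 × 13,370 × 210 / 568.1² = 17.3993.

H ≈ $17.40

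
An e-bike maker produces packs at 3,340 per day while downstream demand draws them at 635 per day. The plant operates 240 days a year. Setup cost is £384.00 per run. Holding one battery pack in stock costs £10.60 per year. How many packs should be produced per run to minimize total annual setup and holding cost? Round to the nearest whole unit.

Q* ≈ 3,692 packs

Annual demand D = 635 × 240 = 152,400.
Production build-up factor (1 − d/p) = 1 − 635/3,340 = 0.8099.
Q* = √(2DS / (H(1 − d/p))) = √(2 × 152,400 × 384 / (10.6 × 0.8099)).
= √(117,043,200 / 8.5847) ≈ 3692.409.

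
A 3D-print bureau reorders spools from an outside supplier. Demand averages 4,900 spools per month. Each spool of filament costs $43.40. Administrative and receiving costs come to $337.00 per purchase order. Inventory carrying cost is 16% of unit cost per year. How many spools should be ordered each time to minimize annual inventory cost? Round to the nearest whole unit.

Annual demand D = 4,900 × 12 = 58,800.
Holding cost H = 0.16 × $43.40 = $6.9440 per unit per year.
EOQ = √(2DS / H) = √(2 × 58,800 × 337 / 6.944).
= √(39,631,200 / 6.944) = √5,707,258.0645 ≈ 2388.987.

Q* ≈ 2,389 spools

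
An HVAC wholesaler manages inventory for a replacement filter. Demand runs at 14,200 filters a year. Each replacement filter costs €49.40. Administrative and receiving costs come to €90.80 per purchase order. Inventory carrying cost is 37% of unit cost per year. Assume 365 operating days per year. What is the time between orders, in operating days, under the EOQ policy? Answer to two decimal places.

T ≈ 9.65 days

Holding cost H = 0.37 × €49.40 = €18.2780 per unit per year.
The optimal lot size = √(2DS/H) = √(2 × 14,200 × 90.8 / 18.278) ≈ 375.61.
Cycle time = Q*/D × 365 = 375.61 / 14,200 × 365 ≈ 9.655 days.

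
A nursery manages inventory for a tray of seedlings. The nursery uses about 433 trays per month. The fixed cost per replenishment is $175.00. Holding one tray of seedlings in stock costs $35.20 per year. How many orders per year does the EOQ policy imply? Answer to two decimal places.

N ≈ 22.86 orders per year

Annual demand D = 433 × 12 = 5,196.
EOQ = √(2DS/H) = √(2 × 5,196 × 175 / 35.2) ≈ 227.30.
Orders per year = D / Q* = 5,196 / 227.30 ≈ 22.860.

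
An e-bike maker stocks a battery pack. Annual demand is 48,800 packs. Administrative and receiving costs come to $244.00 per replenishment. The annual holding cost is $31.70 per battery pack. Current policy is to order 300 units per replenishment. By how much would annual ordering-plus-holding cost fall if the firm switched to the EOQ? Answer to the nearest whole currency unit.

Extra cost ≈ $16,970 per year

EOQ = √(2DS/H) = √(2 × 48,800 × 244 / 31.7) ≈ 866.74.
Cost at Q* = (D/Q*)S + (Q*/2)H = √(2DSH) ≈ $27,475.74.
Cost at Q = 300: (48,800/300)×244 + (300/2)×31.7 = $39,690.67 + $4,755.00 = $44,445.67.
Excess = $44,445.67 − $27,475.74 = $16,969.92.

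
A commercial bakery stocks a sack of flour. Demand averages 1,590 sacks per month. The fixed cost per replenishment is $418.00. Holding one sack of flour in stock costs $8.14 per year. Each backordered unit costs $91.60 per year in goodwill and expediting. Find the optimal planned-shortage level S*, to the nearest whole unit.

Annual demand D = 1,590 × 12 = 19,080.
With planned backorders, Q* = √(2DS/H) · √((H+B)/B).
√(2DS/H) = √(2 × 19,080 × 418 / 8.14) = 1399.846.
√((H+B)/B) = √((8.14+91.6)/91.6) = 1.0435.
Q* ≈ 1460.720.
S* = Q* · H/(H+B) = 1460.720 × 8.14/99.74 ≈ 119.213.

S* ≈ 119 sacks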